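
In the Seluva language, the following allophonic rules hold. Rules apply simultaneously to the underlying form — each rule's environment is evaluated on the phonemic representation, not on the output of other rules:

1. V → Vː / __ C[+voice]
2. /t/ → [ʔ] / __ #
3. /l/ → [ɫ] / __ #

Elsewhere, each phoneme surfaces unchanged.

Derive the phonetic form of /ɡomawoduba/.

[ɡoːmaːwoːduːba]

/ɡ/ (word-initial) is unaffected → [ɡ].
/o/ (between /ɡ/ and /m/) occurs before a voiced consonant → [oː] by rule 1.
/m/ stays [m].
/a/ meets the environment for rule 1 (before a voiced consonant) → [aː].
/w/ (between /a/ and /o/): no rule targets it → [w].
/o/ (between /w/ and /d/): before a voiced consonant, so rule 1 applies → [oː].
/d/ (between /o/ and /u/): no rule targets it → [d].
Rule 1 applies to /u/ (between /d/ and /b/: before a voiced consonant) → [uː].
/b/ (between /u/ and /a/): no rule targets it → [b].
/a/ (word-final): rule 1 targets it, but not before a voiced consonant → unchanged [a].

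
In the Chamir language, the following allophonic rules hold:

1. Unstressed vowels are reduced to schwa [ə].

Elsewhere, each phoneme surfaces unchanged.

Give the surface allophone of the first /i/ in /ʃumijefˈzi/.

[ə]

/i/ (between /m/ and /j/) occurs in an unstressed syllable → [ə] by rule 1.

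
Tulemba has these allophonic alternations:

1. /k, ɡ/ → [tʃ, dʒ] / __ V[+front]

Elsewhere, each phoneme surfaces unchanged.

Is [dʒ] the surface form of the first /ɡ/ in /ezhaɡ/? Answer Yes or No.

/ɡ/ (word-final) is in the target of rule 1 but the environment (before a front vowel) is not met → [ɡ].
The actual realization is [ɡ], not [dʒ].

No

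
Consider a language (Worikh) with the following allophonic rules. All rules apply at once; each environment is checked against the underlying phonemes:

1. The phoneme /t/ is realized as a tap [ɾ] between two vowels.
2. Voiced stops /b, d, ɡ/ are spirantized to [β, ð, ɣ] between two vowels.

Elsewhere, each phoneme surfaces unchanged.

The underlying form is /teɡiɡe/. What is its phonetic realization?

[teɣiɣe]

/t/ — word-initial; rule 1 does not apply here → [t].
/e/ — not in any rule's target class → [e].
/ɡ/ meets the environment for rule 2 (between two vowels) → [ɣ].
/i/ (between /ɡ/ and /ɡ/): no rule targets it → [i].
/ɡ/ (between /i/ and /e/) occurs between two vowels → [ɣ] by rule 2.
/e/ (word-final) is unaffected → [e].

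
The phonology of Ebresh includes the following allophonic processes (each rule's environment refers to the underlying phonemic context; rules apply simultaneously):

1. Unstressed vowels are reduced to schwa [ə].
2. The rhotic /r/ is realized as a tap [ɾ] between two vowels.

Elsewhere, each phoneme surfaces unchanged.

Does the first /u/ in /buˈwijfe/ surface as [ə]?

/u/ — between /b/ and /w/, in an unstressed syllable — surfaces as [ə] (rule 1).
The actual realization is [ə], which matches [ə].

Yes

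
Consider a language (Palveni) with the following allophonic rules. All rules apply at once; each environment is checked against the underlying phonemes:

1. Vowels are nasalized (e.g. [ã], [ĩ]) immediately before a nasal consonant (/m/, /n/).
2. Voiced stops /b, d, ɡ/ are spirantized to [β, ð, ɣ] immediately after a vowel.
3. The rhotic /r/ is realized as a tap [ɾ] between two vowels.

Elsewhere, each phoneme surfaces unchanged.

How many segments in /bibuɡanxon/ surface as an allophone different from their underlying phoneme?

Segments that undergo a rule: /b/ → [β] (rule 2); /ɡ/ → [ɣ] (rule 2); /a/ → [ã] (rule 1); /o/ → [õ] (rule 1).
All other segments surface unchanged.

4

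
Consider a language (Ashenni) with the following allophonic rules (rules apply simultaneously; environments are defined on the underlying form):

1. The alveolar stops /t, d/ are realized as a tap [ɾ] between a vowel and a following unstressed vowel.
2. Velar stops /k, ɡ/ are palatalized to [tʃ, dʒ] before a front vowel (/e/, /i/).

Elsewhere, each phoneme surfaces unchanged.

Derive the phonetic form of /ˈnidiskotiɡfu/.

Rule 1 applies to /d/ (between /i/ and /i/: between a vowel and a following unstressed vowel) → [ɾ].
/k/ (between /s/ and /o/) fails the environment for rule 2, so it stays [k].
/t/ (between /o/ and /i/) occurs between a vowel and a following unstressed vowel → [ɾ] by rule 1.
/ɡ/ (between /i/ and /f/) fails the environment for rule 2, so it stays [ɡ].

[ˈniɾiskoɾiɡfu]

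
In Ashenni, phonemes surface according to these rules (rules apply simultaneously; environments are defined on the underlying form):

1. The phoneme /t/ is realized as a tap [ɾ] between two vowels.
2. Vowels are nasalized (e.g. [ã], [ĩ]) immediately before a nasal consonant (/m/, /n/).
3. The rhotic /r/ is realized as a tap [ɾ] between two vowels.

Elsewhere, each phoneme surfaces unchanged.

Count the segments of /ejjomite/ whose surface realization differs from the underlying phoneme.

Segments that undergo a rule: /o/ → [õ] (rule 2); /t/ → [ɾ] (rule 1).
All other segments surface unchanged.

2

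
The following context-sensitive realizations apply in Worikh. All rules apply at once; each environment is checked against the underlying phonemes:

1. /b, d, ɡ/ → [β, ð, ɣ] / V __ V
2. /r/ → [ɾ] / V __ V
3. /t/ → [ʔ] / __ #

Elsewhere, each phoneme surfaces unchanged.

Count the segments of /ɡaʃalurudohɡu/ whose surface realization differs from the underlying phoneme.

2

Segments that undergo a rule: /r/ → [ɾ] (rule 2); /d/ → [ð] (rule 1).
All other segments surface unchanged.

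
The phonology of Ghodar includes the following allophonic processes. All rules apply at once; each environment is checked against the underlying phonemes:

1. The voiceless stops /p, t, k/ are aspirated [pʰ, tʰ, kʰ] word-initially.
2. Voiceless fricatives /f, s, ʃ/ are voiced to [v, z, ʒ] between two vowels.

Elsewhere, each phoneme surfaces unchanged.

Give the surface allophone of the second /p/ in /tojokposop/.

/p/ (word-final): rule 1 targets it, but not word-initially → unchanged [p].

[p]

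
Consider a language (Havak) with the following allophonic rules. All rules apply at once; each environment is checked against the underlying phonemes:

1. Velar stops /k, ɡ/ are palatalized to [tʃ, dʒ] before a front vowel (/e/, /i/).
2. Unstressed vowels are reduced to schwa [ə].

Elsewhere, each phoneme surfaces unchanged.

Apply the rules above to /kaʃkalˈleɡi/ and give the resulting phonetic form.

[kəʃkəlˈledʒə]

/k/ (word-initial) fails the environment for rule 1, so it stays [k].
/a/ (between /k/ and /ʃ/): in an unstressed syllable, so rule 2 applies → [ə].
/ʃ/ (between /a/ and /k/) is unaffected → [ʃ].
/k/ (between /ʃ/ and /a/): rule 1 targets it, but not before a front vowel → unchanged [k].
/a/ (between /k/ and /l/) occurs in an unstressed syllable → [ə] by rule 2.
/l/ (between /a/ and /l/) is unaffected → [l].
/l/ — not in any rule's target class → [l].
/e/ (between /l/ and /ɡ/) fails the environment for rule 2, so it stays [e].
Rule 1 applies to /ɡ/ (between /e/ and /i/: before a front vowel) → [dʒ].
/i/ (word-final): in an unstressed syllable, so rule 2 applies → [ə].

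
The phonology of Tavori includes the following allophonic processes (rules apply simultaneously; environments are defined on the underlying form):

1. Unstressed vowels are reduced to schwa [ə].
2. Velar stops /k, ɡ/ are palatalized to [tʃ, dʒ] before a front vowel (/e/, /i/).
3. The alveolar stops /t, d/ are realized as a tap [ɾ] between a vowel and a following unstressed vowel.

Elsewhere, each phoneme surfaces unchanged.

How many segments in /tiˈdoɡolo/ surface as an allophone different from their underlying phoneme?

Segments that undergo a rule: /i/ → [ə] (rule 1); /o/ → [ə] (rule 1); /o/ → [ə] (rule 1).
All other segments surface unchanged.

3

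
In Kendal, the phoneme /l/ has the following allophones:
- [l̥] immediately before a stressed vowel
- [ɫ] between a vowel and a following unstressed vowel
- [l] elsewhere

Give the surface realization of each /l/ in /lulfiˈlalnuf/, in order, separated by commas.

[l], [l], [l̥], [l]

Occurrence 1 (position 1): no conditioning environment matches → elsewhere allophone [l].
Occurrence 2 (position 3): no conditioning environment matches → elsewhere allophone [l].
Occurrence 3 (position 6): immediately before a stressed vowel → [l̥].
Occurrence 4 (position 8): no conditioning environment matches → elsewhere allophone [l].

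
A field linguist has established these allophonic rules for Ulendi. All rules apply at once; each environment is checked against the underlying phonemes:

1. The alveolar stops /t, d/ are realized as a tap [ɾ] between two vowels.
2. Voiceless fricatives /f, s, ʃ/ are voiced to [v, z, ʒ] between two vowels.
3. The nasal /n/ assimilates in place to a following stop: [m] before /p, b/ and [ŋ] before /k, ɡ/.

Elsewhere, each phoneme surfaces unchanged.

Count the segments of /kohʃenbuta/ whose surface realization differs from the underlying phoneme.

2

Segments that undergo a rule: /n/ → [m] (rule 3); /t/ → [ɾ] (rule 1).
All other segments surface unchanged.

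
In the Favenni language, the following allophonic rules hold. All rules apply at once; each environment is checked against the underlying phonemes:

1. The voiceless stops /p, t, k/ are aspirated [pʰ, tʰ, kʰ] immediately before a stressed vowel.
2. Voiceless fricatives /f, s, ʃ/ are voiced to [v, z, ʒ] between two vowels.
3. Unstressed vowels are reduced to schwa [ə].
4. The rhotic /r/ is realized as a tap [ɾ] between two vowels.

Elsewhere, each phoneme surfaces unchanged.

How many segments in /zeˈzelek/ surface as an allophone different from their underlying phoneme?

2

Segments that undergo a rule: /e/ → [ə] (rule 3); /e/ → [ə] (rule 3).
All other segments surface unchanged.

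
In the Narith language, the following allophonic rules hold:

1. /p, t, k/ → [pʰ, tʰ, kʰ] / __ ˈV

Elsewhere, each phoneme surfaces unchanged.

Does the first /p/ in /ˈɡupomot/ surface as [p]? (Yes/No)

Yes

/p/ — between /u/ and /o/; rule 1 does not apply here → [p].
The actual realization is [p], which matches [p].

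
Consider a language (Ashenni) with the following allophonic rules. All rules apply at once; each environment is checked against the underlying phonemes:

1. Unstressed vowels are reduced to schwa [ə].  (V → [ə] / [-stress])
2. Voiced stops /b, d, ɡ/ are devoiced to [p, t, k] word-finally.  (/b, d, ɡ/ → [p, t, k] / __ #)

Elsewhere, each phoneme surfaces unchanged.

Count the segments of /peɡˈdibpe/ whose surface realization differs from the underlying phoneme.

2

Segments that undergo a rule: /e/ → [ə] (rule 1); /e/ → [ə] (rule 1).
All other segments surface unchanged.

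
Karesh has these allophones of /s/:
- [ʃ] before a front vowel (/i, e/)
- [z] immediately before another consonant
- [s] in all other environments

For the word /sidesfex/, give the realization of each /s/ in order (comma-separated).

Occurrence 1 (position 1): before a front vowel (/i, e/) → [ʃ].
Occurrence 2 (position 5): immediately before another consonant → [z].

[ʃ], [z]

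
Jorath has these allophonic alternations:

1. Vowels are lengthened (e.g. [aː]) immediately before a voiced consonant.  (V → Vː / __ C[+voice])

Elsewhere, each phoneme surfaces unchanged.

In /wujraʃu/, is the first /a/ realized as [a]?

/a/ (between /r/ and /ʃ/) is in the target of rule 1 but the environment (before a voiced consonant) is not met → [a].
The actual realization is [a], which matches [a].

Yes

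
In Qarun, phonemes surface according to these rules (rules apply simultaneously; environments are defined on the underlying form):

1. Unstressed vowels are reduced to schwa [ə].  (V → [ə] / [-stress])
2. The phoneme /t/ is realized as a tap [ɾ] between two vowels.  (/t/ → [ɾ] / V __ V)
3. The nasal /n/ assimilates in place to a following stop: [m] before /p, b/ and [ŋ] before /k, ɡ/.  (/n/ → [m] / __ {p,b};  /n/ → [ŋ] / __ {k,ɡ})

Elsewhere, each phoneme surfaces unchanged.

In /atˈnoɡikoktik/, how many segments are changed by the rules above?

4

Segments that undergo a rule: /a/ → [ə] (rule 1); /i/ → [ə] (rule 1); /o/ → [ə] (rule 1); /i/ → [ə] (rule 1).
All other segments surface unchanged.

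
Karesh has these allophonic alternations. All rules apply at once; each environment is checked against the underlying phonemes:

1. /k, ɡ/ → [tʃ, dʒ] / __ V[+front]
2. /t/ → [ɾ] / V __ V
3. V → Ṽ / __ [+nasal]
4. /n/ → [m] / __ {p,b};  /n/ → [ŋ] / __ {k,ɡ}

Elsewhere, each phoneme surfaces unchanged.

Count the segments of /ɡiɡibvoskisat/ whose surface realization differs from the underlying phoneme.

Segments that undergo a rule: /ɡ/ → [dʒ] (rule 1); /ɡ/ → [dʒ] (rule 1); /k/ → [tʃ] (rule 1).
All other segments surface unchanged.

3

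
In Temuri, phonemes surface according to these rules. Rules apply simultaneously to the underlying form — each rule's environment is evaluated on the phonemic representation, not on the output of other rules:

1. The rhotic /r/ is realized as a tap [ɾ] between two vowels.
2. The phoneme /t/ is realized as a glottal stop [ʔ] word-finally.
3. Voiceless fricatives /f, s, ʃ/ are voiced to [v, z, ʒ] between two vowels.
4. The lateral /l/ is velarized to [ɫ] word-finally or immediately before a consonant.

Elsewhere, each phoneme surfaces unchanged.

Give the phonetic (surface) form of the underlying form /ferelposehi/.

[feɾeɫpozehi]

/f/ (word-initial) fails the environment for rule 3, so it stays [f].
/e/ stays [e].
/r/ (between /e/ and /e/): between two vowels, so rule 1 applies → [ɾ].
/e/ stays [e].
/l/ (between /e/ and /p/) occurs word-finally or immediately before a consonant → [ɫ] by rule 4.
/p/ (between /l/ and /o/): no rule targets it → [p].
/o/ — not in any rule's target class → [o].
/s/ — between /o/ and /e/, between two vowels — surfaces as [z] (rule 3).
/e/ (between /s/ and /h/): no rule targets it → [e].
/h/ (between /e/ and /i/) is unaffected → [h].
/i/ stays [i].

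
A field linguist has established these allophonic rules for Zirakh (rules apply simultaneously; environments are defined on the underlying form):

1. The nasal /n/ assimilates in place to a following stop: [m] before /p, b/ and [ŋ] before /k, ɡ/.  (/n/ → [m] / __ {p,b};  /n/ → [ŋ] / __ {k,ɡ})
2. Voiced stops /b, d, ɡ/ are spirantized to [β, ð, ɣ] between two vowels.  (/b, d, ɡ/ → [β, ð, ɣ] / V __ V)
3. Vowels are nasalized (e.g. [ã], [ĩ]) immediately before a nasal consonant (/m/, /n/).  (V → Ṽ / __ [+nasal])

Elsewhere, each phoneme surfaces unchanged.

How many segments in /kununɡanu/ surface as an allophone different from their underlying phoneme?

Segments that undergo a rule: /u/ → [ũ] (rule 3); /u/ → [ũ] (rule 3); /n/ → [ŋ] (rule 1); /a/ → [ã] (rule 3).
All other segments surface unchanged.

4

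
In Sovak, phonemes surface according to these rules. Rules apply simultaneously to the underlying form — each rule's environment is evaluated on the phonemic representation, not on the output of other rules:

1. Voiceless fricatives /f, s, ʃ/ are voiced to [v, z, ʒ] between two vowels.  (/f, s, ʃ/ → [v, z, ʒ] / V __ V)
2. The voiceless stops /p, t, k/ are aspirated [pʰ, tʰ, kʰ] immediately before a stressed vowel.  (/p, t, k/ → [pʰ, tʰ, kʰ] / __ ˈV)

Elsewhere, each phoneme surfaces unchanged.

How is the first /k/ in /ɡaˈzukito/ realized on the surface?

/k/ (between /u/ and /i/): rule 2 targets it, but not immediately before a stressed vowel → unchanged [k].

[k]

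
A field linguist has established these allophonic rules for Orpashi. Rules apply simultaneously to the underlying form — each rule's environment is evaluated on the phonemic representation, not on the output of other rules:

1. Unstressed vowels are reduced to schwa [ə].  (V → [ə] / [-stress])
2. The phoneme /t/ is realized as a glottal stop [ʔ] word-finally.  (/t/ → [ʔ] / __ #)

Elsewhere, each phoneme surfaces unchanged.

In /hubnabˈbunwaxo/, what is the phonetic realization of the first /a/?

/a/ (between /n/ and /b/) occurs in an unstressed syllable → [ə] by rule 1.

[ə]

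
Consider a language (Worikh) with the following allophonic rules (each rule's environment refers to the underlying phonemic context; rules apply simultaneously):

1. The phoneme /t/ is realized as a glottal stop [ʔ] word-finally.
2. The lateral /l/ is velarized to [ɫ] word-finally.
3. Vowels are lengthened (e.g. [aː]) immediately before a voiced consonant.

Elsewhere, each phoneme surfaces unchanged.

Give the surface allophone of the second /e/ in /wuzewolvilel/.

[eː]

/e/ (between /l/ and /l/) occurs before a voiced consonant → [eː] by rule 3.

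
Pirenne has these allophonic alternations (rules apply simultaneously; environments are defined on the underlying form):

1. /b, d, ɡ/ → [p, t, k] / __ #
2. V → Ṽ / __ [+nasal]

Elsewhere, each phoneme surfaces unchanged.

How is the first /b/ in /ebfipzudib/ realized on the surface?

/b/ (between /e/ and /f/): rule 1 targets it, but not word-finally → unchanged [b].

[b]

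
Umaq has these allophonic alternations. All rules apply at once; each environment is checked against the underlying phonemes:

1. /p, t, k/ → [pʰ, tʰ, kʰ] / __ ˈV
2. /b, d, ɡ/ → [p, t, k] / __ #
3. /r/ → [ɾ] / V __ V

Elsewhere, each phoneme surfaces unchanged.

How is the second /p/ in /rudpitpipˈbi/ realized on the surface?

[p]

/p/ — between /t/ and /i/; rule 1 does not apply here → [p].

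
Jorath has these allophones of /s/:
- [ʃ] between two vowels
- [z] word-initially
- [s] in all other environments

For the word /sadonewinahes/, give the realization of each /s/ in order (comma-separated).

[z], [s]

Occurrence 1 (position 1): word-initially → [z].
Occurrence 2 (position 13): no conditioning environment matches → elsewhere allophone [s].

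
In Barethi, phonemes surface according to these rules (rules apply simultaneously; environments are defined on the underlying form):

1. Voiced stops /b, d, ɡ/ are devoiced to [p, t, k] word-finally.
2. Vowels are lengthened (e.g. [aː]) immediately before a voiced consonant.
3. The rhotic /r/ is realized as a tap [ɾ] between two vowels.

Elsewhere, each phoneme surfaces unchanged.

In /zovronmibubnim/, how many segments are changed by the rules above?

Segments that undergo a rule: /o/ → [oː] (rule 2); /o/ → [oː] (rule 2); /i/ → [iː] (rule 2); /u/ → [uː] (rule 2); /i/ → [iː] (rule 2).
All other segments surface unchanged.

5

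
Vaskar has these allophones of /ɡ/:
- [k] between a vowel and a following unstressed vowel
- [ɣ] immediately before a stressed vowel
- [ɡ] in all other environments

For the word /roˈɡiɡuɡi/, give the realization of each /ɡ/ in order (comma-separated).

[ɣ], [k], [k]

Occurrence 1 (position 3): immediately before a stressed vowel → [ɣ].
Occurrence 2 (position 5): between a vowel and a following unstressed vowel → [k].
Occurrence 3 (position 7): between a vowel and a following unstressed vowel → [k].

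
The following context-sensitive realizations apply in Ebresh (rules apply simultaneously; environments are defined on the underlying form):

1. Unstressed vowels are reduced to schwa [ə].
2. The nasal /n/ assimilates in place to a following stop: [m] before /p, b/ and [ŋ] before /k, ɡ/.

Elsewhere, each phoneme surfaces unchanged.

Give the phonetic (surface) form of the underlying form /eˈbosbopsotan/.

[əˈbosbəpsətən]

/e/ — word-initial, in an unstressed syllable — surfaces as [ə] (rule 1).
/o/ (between /b/ and /s/): rule 1 targets it, but not in an unstressed syllable → unchanged [o].
/o/ meets the environment for rule 1 (in an unstressed syllable) → [ə].
/o/ meets the environment for rule 1 (in an unstressed syllable) → [ə].
/a/ (between /t/ and /n/) occurs in an unstressed syllable → [ə] by rule 1.
/n/ — word-final; rule 2 does not apply here → [n].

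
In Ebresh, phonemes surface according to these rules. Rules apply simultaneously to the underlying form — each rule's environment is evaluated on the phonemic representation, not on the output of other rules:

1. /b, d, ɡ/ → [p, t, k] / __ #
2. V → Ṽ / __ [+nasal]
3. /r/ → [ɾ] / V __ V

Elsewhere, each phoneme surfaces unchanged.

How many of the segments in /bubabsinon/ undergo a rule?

Segments that undergo a rule: /i/ → [ĩ] (rule 2); /o/ → [õ] (rule 2).
All other segments surface unchanged.

2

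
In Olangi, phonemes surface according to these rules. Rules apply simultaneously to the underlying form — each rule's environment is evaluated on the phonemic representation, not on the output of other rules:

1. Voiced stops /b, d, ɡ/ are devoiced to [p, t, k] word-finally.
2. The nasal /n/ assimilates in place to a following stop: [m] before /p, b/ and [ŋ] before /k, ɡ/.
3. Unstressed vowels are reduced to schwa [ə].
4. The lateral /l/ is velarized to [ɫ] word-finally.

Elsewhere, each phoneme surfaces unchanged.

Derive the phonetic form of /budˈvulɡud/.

/b/ (word-initial) is in the target of rule 1 but the environment (word-finally) is not met → [b].
/u/ — between /b/ and /d/, in an unstressed syllable — surfaces as [ə] (rule 3).
/d/ (between /u/ and /v/) is in the target of rule 1 but the environment (word-finally) is not met → [d].
/v/ (between /d/ and /u/): no rule targets it → [v].
/u/ — between /v/ and /l/; rule 3 does not apply here → [u].
/l/ (between /u/ and /ɡ/): rule 4 targets it, but not word-finally → unchanged [l].
/ɡ/ (between /l/ and /u/) is in the target of rule 1 but the environment (word-finally) is not met → [ɡ].
Rule 3 applies to /u/ (between /ɡ/ and /d/: in an unstressed syllable) → [ə].
/d/ meets the environment for rule 1 (word-finally) → [t].

[bədˈvulɡət]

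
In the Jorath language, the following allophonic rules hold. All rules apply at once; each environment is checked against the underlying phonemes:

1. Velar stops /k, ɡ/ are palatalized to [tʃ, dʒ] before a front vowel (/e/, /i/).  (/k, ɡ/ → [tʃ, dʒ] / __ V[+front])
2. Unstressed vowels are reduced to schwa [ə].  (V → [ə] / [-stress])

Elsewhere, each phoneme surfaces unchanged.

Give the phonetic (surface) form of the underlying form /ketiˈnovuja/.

Rule 1 applies to /k/ (word-initial: before a front vowel) → [tʃ].
/e/ meets the environment for rule 2 (in an unstressed syllable) → [ə].
/t/ (between /e/ and /i/): no rule targets it → [t].
Rule 2 applies to /i/ (between /t/ and /n/: in an unstressed syllable) → [ə].
/n/ — not in any rule's target class → [n].
/o/ (between /n/ and /v/) fails the environment for rule 2, so it stays [o].
/v/ — not in any rule's target class → [v].
Rule 2 applies to /u/ (between /v/ and /j/: in an unstressed syllable) → [ə].
/j/ (between /u/ and /a/) is unaffected → [j].
/a/ (word-final): in an unstressed syllable, so rule 2 applies → [ə].

[tʃətəˈnovəjə]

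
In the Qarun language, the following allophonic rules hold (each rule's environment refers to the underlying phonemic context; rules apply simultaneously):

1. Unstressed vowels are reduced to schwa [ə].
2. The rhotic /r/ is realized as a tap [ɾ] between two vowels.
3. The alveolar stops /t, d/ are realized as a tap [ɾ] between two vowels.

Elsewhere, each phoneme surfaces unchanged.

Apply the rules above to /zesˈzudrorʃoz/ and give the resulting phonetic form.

[zəsˈzudrərʃəz]

/z/ — not in any rule's target class → [z].
/e/ (between /z/ and /s/): in an unstressed syllable, so rule 1 applies → [ə].
/s/ stays [s].
/z/ — not in any rule's target class → [z].
/u/ (between /z/ and /d/) is in the target of rule 1 but the environment (in an unstressed syllable) is not met → [u].
/d/ (between /u/ and /r/): rule 3 targets it, but not between two vowels → unchanged [d].
/r/ — between /d/ and /o/; rule 2 does not apply here → [r].
/o/ (between /r/ and /r/) occurs in an unstressed syllable → [ə] by rule 1.
/r/ — between /o/ and /ʃ/; rule 2 does not apply here → [r].
/ʃ/ stays [ʃ].
/o/ (between /ʃ/ and /z/) occurs in an unstressed syllable → [ə] by rule 1.
/z/ (word-final) is unaffected → [z].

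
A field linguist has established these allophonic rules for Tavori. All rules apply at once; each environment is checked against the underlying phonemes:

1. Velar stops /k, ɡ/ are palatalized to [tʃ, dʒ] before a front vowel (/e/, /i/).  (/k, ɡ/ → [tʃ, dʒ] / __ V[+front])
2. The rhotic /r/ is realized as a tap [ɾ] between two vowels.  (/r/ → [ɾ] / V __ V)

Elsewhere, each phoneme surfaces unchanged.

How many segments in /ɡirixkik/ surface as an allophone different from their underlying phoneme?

3

Segments that undergo a rule: /ɡ/ → [dʒ] (rule 1); /r/ → [ɾ] (rule 2); /k/ → [tʃ] (rule 1).
All other segments surface unchanged.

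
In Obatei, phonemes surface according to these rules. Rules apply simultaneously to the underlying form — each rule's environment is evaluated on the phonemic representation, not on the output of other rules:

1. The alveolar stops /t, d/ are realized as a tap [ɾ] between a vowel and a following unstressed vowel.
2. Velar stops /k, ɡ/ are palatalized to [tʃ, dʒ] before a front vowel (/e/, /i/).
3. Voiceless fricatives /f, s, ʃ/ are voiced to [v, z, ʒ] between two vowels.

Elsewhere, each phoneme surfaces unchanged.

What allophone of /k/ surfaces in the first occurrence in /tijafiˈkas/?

[k]

/k/ — between /i/ and /a/; rule 2 does not apply here → [k].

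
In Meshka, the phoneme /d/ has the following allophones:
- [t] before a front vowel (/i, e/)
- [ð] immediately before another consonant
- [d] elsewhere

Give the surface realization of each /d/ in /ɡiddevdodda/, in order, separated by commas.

[ð], [t], [d], [ð], [d]

Occurrence 1 (position 3): immediately before another consonant → [ð].
Occurrence 2 (position 4): before a front vowel (/i, e/) → [t].
Occurrence 3 (position 7): no conditioning environment matches → elsewhere allophone [d].
Occurrence 4 (position 9): immediately before another consonant → [ð].
Occurrence 5 (position 10): no conditioning environment matches → elsewhere allophone [d].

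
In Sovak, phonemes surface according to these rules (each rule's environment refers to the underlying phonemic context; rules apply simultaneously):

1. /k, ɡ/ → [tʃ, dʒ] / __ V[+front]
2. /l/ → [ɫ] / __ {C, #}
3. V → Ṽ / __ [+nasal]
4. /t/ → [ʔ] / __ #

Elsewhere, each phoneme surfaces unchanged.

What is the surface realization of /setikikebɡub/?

[setitʃitʃebɡub]

/s/ — not in any rule's target class → [s].
/e/ (between /s/ and /t/): rule 3 targets it, but not before a nasal consonant → unchanged [e].
/t/ — between /e/ and /i/; rule 4 does not apply here → [t].
/i/ (between /t/ and /k/) fails the environment for rule 3, so it stays [i].
/k/ — between /i/ and /i/, before a front vowel — surfaces as [tʃ] (rule 1).
/i/ (between /k/ and /k/) is in the target of rule 3 but the environment (before a nasal consonant) is not met → [i].
/k/ (between /i/ and /e/) occurs before a front vowel → [tʃ] by rule 1.
/e/ (between /k/ and /b/) is in the target of rule 3 but the environment (before a nasal consonant) is not met → [e].
/b/ — not in any rule's target class → [b].
/ɡ/ (between /b/ and /u/) is in the target of rule 1 but the environment (before a front vowel) is not met → [ɡ].
/u/ — between /ɡ/ and /b/; rule 3 does not apply here → [u].
/b/ stays [b].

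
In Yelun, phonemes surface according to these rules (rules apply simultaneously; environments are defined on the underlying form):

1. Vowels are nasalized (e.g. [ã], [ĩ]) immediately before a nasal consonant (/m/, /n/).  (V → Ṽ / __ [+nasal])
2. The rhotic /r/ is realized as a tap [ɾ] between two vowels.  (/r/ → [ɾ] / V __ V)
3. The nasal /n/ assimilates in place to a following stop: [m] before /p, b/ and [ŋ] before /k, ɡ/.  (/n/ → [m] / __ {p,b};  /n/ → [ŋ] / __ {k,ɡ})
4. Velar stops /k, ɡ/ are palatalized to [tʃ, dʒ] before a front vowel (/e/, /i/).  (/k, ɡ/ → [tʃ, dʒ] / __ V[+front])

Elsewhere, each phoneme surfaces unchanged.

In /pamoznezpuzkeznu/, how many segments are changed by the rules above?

Segments that undergo a rule: /a/ → [ã] (rule 1); /k/ → [tʃ] (rule 4).
All other segments surface unchanged.

2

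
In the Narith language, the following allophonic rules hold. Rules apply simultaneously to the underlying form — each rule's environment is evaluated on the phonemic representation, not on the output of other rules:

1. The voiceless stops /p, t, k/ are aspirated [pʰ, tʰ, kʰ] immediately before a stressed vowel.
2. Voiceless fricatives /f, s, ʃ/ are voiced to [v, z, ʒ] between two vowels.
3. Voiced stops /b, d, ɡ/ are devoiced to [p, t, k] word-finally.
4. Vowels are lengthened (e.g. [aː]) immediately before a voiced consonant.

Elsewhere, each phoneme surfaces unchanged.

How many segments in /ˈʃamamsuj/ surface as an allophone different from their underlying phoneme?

3

Segments that undergo a rule: /a/ → [aː] (rule 4); /a/ → [aː] (rule 4); /u/ → [uː] (rule 4).
All other segments surface unchanged.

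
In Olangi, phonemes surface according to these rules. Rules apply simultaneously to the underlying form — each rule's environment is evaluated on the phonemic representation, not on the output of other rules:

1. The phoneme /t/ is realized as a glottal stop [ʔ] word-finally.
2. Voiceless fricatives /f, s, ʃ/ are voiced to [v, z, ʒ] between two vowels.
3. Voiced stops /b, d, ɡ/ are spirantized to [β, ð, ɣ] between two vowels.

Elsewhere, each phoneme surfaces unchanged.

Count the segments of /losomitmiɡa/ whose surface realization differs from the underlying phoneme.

2

Segments that undergo a rule: /s/ → [z] (rule 2); /ɡ/ → [ɣ] (rule 3).
All other segments surface unchanged.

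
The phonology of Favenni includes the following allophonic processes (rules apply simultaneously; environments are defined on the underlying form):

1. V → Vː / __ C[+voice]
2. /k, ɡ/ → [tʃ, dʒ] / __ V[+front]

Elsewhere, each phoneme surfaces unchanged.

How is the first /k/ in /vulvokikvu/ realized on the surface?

/k/ (between /o/ and /i/) occurs before a front vowel → [tʃ] by rule 2.

[tʃ]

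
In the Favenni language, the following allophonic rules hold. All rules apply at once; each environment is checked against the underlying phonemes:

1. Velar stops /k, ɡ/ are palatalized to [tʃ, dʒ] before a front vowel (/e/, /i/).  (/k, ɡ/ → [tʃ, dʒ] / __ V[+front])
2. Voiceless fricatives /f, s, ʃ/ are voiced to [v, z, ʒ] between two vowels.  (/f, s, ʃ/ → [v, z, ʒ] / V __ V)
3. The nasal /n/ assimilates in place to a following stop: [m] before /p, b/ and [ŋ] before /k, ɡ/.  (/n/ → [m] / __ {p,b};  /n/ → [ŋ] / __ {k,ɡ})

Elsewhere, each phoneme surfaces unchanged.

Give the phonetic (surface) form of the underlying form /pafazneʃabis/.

[pavazneʒabis]

/p/ stays [p].
/a/ — not in any rule's target class → [a].
/f/ — between /a/ and /a/, between two vowels — surfaces as [v] (rule 2).
/a/ — not in any rule's target class → [a].
/z/ (between /a/ and /n/) is unaffected → [z].
/n/ — between /z/ and /e/; rule 3 does not apply here → [n].
/e/ (between /n/ and /ʃ/) is unaffected → [e].
/ʃ/ meets the environment for rule 2 (between two vowels) → [ʒ].
/a/ — not in any rule's target class → [a].
/b/ (between /a/ and /i/) is unaffected → [b].
/i/ — not in any rule's target class → [i].
/s/ (word-final) fails the environment for rule 2, so it stays [s].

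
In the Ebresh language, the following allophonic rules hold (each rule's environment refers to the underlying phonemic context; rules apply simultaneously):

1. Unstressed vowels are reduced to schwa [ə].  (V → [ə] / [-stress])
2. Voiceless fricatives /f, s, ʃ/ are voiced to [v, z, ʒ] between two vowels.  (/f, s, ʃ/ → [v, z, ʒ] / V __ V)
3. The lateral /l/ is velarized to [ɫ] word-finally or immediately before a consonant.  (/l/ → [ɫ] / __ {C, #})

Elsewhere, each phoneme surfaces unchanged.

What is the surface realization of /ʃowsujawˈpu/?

[ʃəwsəjəwˈpu]

/ʃ/ (word-initial) is in the target of rule 2 but the environment (between two vowels) is not met → [ʃ].
/o/ meets the environment for rule 1 (in an unstressed syllable) → [ə].
/w/ (between /o/ and /s/) is unaffected → [w].
/s/ (between /w/ and /u/): rule 2 targets it, but not between two vowels → unchanged [s].
Rule 1 applies to /u/ (between /s/ and /j/: in an unstressed syllable) → [ə].
/j/ (between /u/ and /a/) is unaffected → [j].
Rule 1 applies to /a/ (between /j/ and /w/: in an unstressed syllable) → [ə].
/w/ — not in any rule's target class → [w].
/p/ — not in any rule's target class → [p].
/u/ (word-final) is in the target of rule 1 but the environment (in an unstressed syllable) is not met → [u].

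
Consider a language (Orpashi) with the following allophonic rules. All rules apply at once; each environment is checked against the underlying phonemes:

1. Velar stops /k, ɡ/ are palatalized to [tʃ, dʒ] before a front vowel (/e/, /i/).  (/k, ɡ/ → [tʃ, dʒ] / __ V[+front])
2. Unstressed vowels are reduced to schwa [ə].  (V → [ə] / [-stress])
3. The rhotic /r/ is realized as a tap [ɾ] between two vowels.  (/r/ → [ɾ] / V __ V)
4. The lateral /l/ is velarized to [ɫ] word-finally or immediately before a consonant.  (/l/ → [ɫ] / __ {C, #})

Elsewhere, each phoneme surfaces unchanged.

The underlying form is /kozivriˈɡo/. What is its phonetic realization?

/k/ (word-initial): rule 1 targets it, but not before a front vowel → unchanged [k].
/o/ meets the environment for rule 2 (in an unstressed syllable) → [ə].
Rule 2 applies to /i/ (between /z/ and /v/: in an unstressed syllable) → [ə].
/r/ (between /v/ and /i/) is in the target of rule 3 but the environment (between two vowels) is not met → [r].
Rule 2 applies to /i/ (between /r/ and /ɡ/: in an unstressed syllable) → [ə].
/ɡ/ (between /i/ and /o/) fails the environment for rule 1, so it stays [ɡ].
/o/ — word-final; rule 2 does not apply here → [o].

[kəzəvrəˈɡo]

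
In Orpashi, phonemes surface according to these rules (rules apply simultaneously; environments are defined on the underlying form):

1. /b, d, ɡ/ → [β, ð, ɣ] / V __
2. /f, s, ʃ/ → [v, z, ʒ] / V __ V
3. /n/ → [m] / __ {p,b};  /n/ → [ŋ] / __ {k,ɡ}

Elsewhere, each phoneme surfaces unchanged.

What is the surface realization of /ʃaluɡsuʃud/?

[ʃaluɣsuʒuð]

/ʃ/ (word-initial) is in the target of rule 2 but the environment (between two vowels) is not met → [ʃ].
/a/ (between /ʃ/ and /l/) is unaffected → [a].
/l/ stays [l].
/u/ — not in any rule's target class → [u].
/ɡ/ meets the environment for rule 1 (immediately after a vowel) → [ɣ].
/s/ (between /ɡ/ and /u/): rule 2 targets it, but not between two vowels → unchanged [s].
/u/ (between /s/ and /ʃ/) is unaffected → [u].
/ʃ/ (between /u/ and /u/) occurs between two vowels → [ʒ] by rule 2.
/u/ stays [u].
/d/ — word-final, immediately after a vowel — surfaces as [ð] (rule 1).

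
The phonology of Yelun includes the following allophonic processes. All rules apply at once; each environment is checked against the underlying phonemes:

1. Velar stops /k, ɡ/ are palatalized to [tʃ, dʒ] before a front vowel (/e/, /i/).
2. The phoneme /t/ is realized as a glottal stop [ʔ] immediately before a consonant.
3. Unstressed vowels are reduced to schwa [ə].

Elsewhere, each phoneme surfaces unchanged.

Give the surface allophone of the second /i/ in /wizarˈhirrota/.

/i/ (between /h/ and /r/) is in the target of rule 3 but the environment (in an unstressed syllable) is not met → [i].

[i]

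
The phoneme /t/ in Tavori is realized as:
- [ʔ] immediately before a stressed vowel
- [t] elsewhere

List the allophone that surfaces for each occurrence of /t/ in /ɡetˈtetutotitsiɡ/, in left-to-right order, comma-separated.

[t], [ʔ], [t], [t], [t], [t]

Occurrence 1 (position 3): no conditioning environment matches → elsewhere allophone [t].
Occurrence 2 (position 4): immediately before a stressed vowel → [ʔ].
Occurrence 3 (position 6): no conditioning environment matches → elsewhere allophone [t].
Occurrence 4 (position 8): no conditioning environment matches → elsewhere allophone [t].
Occurrence 5 (position 10): no conditioning environment matches → elsewhere allophone [t].
Occurrence 6 (position 12): no conditioning environment matches → elsewhere allophone [t].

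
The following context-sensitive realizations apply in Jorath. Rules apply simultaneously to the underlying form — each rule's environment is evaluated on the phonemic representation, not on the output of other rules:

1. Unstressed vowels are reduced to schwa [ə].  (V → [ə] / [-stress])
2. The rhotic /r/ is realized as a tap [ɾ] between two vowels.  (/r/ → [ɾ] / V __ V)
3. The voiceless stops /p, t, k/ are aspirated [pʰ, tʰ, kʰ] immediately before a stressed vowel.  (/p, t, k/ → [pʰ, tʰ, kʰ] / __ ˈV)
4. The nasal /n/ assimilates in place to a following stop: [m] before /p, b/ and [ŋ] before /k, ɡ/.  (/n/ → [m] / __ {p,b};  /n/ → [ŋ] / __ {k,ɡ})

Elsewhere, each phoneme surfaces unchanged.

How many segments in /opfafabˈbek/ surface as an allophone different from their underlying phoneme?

Segments that undergo a rule: /o/ → [ə] (rule 1); /a/ → [ə] (rule 1); /a/ → [ə] (rule 1).
All other segments surface unchanged.

3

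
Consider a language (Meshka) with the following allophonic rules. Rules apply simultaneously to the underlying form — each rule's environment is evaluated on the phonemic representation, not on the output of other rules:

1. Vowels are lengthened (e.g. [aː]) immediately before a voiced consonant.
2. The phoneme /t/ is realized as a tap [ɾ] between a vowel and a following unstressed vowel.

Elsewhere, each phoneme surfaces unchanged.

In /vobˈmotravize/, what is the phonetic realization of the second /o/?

[o]

/o/ (between /m/ and /t/): rule 1 targets it, but not before a voiced consonant → unchanged [o].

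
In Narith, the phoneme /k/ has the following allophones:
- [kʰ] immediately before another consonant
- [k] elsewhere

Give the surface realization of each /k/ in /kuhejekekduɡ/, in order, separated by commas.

Occurrence 1 (position 1): no conditioning environment matches → elsewhere allophone [k].
Occurrence 2 (position 7): no conditioning environment matches → elsewhere allophone [k].
Occurrence 3 (position 9): immediately before another consonant → [kʰ].

[k], [k], [kʰ]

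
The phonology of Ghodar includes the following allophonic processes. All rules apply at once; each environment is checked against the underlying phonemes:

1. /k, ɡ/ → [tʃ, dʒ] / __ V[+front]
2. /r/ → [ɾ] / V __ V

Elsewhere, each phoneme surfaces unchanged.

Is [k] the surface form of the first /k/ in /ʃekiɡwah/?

/k/ (between /e/ and /i/) occurs before a front vowel → [tʃ] by rule 1.
The actual realization is [tʃ], not [k].

No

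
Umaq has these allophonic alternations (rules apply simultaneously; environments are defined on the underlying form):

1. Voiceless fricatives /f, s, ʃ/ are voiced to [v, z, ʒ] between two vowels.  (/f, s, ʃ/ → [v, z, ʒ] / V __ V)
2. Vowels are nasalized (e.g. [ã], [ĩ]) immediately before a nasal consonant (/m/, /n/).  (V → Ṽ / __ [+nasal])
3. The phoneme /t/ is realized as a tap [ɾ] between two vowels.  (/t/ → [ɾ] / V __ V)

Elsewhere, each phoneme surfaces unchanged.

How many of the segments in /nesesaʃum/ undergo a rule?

4

Segments that undergo a rule: /s/ → [z] (rule 1); /s/ → [z] (rule 1); /ʃ/ → [ʒ] (rule 1); /u/ → [ũ] (rule 2).
All other segments surface unchanged.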